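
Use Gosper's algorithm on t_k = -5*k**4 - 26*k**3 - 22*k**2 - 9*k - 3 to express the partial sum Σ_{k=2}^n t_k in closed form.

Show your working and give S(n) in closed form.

r(k) = (5*k**4 + 46*k**3 + 130*k**2 + 151*k + 65)/(5*k**4 + 26*k**3 + 22*k**2 + 9*k + 3) after simplifying.
So A=1 and B=1, with C=k**4 + 26*k**3/5 + 22*k**2/5 + 9*k/5 + 3/5.
Key eq: (1)·f(k+1) = (1)·f(k) + (k**4 + 26*k**3/5 + 22*k**2/5 + 9*k/5 + 3/5).
Bound: deg f ≤ 5.
Solving with deg f ≤ 5: f(k) = k*(k**4 + 4*k**3 - 4*k**2 + 2)/5.
Certificate R = B(k−1)f/C = k*(k**4 + 4*k**3 - 4*k**2 + 2)/(5*k**4 + 26*k**3 + 22*k**2 + 9*k + 3) gives s_k = k*(-k**4 - 4*k**3 + 4*k**2 - 2).
Check: Δs_k = -5*k**4 - 26*k**3 - 22*k**2 - 9*k - 3. ✓
Evaluate: s_(n+1) = -n**5 - 9*n**4 - 22*n**3 - 22*n**2 - 11*n - 3; subtract s_(2) = -68 ⇒ S(n) = -n**5 - 9*n**4 - 22*n**3 - 22*n**2 - 11*n + 65.

S(n) = -n**5 - 9*n**4 - 22*n**3 - 22*n**2 - 11*n + 65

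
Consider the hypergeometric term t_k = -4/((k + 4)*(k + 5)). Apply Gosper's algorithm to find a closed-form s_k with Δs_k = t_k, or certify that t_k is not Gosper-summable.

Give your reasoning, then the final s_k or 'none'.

t_(k+1)/t_k = (k + 4)/(k + 6).
Factor: A=k + 4; B=k + 6; C=1.
Set up (k + 4)·f(k+1) − (k + 5)·f(k) − (1) = 0.
d = 1 from the (1,1,0) case.
Solving with deg f ≤ 1: f(k) = k/4.
So s_k = (B(k−1)f/C)·t_k = (k*(k + 5)/4)·t_k = -k/(k + 4).
Check: Δs_k = -4/(k**2 + 9*k + 20). ✓

s_k = -k/(k + 4)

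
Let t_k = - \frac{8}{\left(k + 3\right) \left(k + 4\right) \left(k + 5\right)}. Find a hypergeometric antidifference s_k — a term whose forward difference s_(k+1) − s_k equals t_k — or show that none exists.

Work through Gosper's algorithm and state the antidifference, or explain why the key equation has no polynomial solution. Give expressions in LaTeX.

Ratio r(k) = (k + 3)/(k + 6).
Gosper form: A/B · C(k+1)/C(k) with A=k + 3, B=k + 6, C=1.
Key eq: (k + 3)·f(k+1) = (k + 5)·f(k) + (1).
Degrees (1,1,0) ⇒ d ≤ 2.
Solving with deg f ≤ 2: f(k) = k*(k + 7)/24.
Then R = B(k−1)f/C = k*(k + 5)*(k + 7)/24, so s_k = R(k)·t_k = k*(-k - 7)/(3*(k + 3)*(k + 4)).
s_(k+1) − s_k = -8/(k**3 + 12*k**2 + 47*k + 60) = t_k.

s_k = \frac{k \left(- k - 7\right)}{3 \left(k + 3\right) \left(k + 4\right)}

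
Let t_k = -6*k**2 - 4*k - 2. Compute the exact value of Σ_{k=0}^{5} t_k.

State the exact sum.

r(k) = (3*k**2 + 8*k + 6)/(3*k**2 + 2*k + 1) after simplifying.
Factor: A=1; B=1; C=k**2 + 2*k/3 + 1/3.
Set up (1)·f(k+1) − (1)·f(k) − (k**2 + 2*k/3 + 1/3) = 0.
deg f ≤ 3 (via 0,0,2).
Solving with deg f ≤ 3: f(k) = k*(2*k**2 - k + 1)/6.
Get s_k = R·t_k = k*(-2*k**2 + k - 1) with R(k) = B(k−1)f(k)/C(k) = k*(2*k**2 - k + 1)/(2*(3*k**2 + 2*k + 1)).
Δs = -6*k**2 - 4*k - 2, as required.
Telescoping: Σ = s_(6) − s_(0) = -402 − (0) = -402.

Σ = -402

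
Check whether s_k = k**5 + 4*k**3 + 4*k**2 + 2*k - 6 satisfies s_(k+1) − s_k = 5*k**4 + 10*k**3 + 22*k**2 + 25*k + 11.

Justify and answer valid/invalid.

Valid — Δs_k = t_k.

s_(k+1) = 2*k + (k + 1)**5 + 4*(k + 1)**3 + 4*(k + 1)**2 - 4
s_(k+1) − s_k = 5*k**4 + 10*k**3 + 22*k**2 + 25*k + 11
(s_(k+1) − s_k) − t_k = 0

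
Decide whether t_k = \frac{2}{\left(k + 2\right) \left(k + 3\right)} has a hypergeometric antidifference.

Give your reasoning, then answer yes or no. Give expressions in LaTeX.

The ratio is (k + 2)/(k + 4).
So A=k + 2 and B=k + 4, with C=1.
f must satisfy (k + 2)·f(k+1) − (k + 3)·f(k) = 1.
Bound: deg f ≤ 1.
Solve for f: f(k) = k/2 (degree 1 ≤ 1).
Then R = B(k−1)f/C = k*(k + 3)/2, so s_k = R(k)·t_k = k/(k + 2).
s_(k+1) − s_k = 2/(k**2 + 5*k + 6) = t_k.

Yes. s_k = \frac{k}{k + 2}.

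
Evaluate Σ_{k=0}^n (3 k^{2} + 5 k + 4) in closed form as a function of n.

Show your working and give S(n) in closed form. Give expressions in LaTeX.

r(k) = (3*k**2 + 11*k + 12)/(3*k**2 + 5*k + 4) after simplifying.
So A=1 and B=1, with C=k**2 + 5*k/3 + 4/3.
Solve (1)·f(k+1) − (1)·f(k) = k**2 + 5*k/3 + 4/3.
deg f ≤ 3 (via 0,0,2).
A polynomial solution: f(k) = k*(k**2 + k + 2)/3.
So s_k = (B(k−1)f/C)·t_k = (k*(k**2 + k + 2)/(3*k**2 + 5*k + 4))·t_k = k*(k**2 + k + 2).
Check: Δs_k = 3*k**2 + 5*k + 4. ✓
Σ_(k=0)^n t_k = s_(n+1) − s_(0) = (n**3 + 4*n**2 + 7*n + 4) − (0), i.e. n**3 + 4*n**2 + 7*n + 4.

S(n) = n^{3} + 4 n^{2} + 7 n + 4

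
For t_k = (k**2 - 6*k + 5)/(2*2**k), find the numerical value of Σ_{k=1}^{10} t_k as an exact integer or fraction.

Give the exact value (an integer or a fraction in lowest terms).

Step 1: r(k) = k*(k - 4)/(2*(k**2 - 6*k + 5)).
Gosper form: A/B · C(k+1)/C(k) with A=1/2, B=1, C=k**2 - 6*k + 5.
Set up (1/2)·f(k+1) − (1)·f(k) − (k**2 - 6*k + 5) = 0.
d = 2 from the (0,0,2) case.
Coefficient equations give f(k) = -2*(k**2 - 4*k + 2).
Then R = B(k−1)f/C = -2*(k**2 - 4*k + 2)/((k - 5)*(k - 1)), so s_k = R(k)·t_k = (-k**2 + 4*k - 2)/2**k.
Verify: (k**2 - 6*k + 5)/(2*2**k) matches t_k.
Σ_(k=1)^(10) t_k = s_(11) − s_(1) = -79/2048 − (1/2) = -1103/2048.

Σ = -1103/2048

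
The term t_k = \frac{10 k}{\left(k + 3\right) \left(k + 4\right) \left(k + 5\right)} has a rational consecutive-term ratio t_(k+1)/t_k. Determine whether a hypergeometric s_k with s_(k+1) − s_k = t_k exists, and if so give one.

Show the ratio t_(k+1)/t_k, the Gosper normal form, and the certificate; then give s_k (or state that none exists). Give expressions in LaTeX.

s_k = \frac{5 k \left(k - 1\right)}{4 \left(k + 3\right) \left(k + 4\right)}

r(k) = (k + 1)*(k + 3)/(k*(k + 6)) after simplifying.
Factor: A=k + 3; B=k + 6; C=k.
Key eq: (k + 3)·f(k+1) = (k + 5)·f(k) + (k).
Degrees (1,1,1) ⇒ d ≤ 2.
Solving with deg f ≤ 2: f(k) = k*(k - 1)/8.
Then R = B(k−1)f/C = (k - 1)*(k + 5)/8, so s_k = R(k)·t_k = 5*k*(k - 1)/(4*(k + 3)*(k + 4)).
Verify: 10*k/(k**3 + 12*k**2 + 47*k + 60) matches t_k.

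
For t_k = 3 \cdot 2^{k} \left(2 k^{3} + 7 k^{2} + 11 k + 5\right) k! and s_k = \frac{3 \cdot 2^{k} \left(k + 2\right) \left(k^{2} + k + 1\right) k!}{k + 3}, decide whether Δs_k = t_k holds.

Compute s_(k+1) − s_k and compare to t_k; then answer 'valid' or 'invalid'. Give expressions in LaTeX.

s_(k+1) = 6*2**k*(k + 3)*(k**2 + 3*k + 3)*factorial(k + 1)/(k + 4)
s_(k+1) − s_k = 3*2**k*(2*k**5 + 19*k**4 + 71*k**3 + 135*k**2 + 130*k + 46)*factorial(k)/((k + 3)*(k + 4))
(s_(k+1) − s_k) − t_k = -3*2**k*(2*k**4 + 13*k**3 + 31*k**2 + 37*k + 14)*factorial(k)/((k + 3)*(k + 4))

Invalid: residual - \frac{3 \cdot 2^{k} \left(2 k^{4} + 13 k^{3} + 31 k^{2} + 37 k + 14\right) k!}{\left(k + 3\right) \left(k + 4\right)} ≠ 0.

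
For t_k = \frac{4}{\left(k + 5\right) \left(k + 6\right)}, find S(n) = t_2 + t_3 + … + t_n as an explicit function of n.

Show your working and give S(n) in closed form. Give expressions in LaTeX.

S(n) = \frac{4 \left(n - 1\right)}{7 \left(n + 6\right)}

r(k) = (k + 5)/(k + 7) after simplifying.
Factor: A=k + 5; B=k + 7; C=1.
Key eq: (k + 5)·f(k+1) = (k + 6)·f(k) + (1).
Bound: deg f ≤ 1.
Solving with deg f ≤ 1: f(k) = k/5.
So s_k = (B(k−1)f/C)·t_k = (k*(k + 6)/5)·t_k = 4*k/(5*(k + 5)).
Check: Δs_k = 4/(k**2 + 11*k + 30). ✓
Σ_(k=2)^n t_k = s_(n+1) − s_(2) = (4*(n + 1)/(5*(n + 6))) − (8/35), i.e. 4*(n - 1)/(7*(n + 6)).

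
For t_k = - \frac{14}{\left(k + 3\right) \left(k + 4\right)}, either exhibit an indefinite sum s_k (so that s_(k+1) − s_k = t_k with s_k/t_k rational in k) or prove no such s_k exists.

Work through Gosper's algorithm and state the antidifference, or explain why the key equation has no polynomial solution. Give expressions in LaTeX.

s_k = - \frac{14 k}{3 k + 9}

t_(k+1)/t_k = (k + 3)/(k + 5).
Normal form (A,B,C) = (k + 3, k + 5, 1).
Need (k + 3)·f(k+1) − (k + 4)·f(k) = 1.
Bound: deg f ≤ 1.
Solve for f: f(k) = k/3 (degree 1 ≤ 1).
R(k) = B(k−1)·f(k)/C(k) = k*(k + 4)/3; s_k = R·t_k = -14*k/(3*k + 9).
Check: Δs_k = -14/(k**2 + 7*k + 12). ✓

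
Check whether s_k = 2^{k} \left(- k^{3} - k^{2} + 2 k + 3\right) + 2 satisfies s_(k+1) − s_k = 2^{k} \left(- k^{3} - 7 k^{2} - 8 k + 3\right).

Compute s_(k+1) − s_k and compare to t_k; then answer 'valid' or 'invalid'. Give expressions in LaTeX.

Valid: the claim telescopes to t_k.

s_(k+1) = 2*2**k*(2*k - (k + 1)**3 - (k + 1)**2 + 5) + 2
s_(k+1) − s_k = 2**k*(-k**3 - 7*k**2 - 8*k + 3)
(s_(k+1) − s_k) − t_k = 0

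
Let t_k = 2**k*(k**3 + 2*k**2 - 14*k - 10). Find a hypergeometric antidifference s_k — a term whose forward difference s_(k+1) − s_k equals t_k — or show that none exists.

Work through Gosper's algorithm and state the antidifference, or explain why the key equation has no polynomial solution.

s_k = 2**k*(k**3 - 4*k**2 - 4*k + 4)

Ratio r(k) = 2*(k**3 + 5*k**2 - 7*k - 21)/(k**3 + 2*k**2 - 14*k - 10).
Take A(k)=2, B(k)=1, C(k)=k**3 + 2*k**2 - 14*k - 10.
Need (2)·f(k+1) − (1)·f(k) = k**3 + 2*k**2 - 14*k - 10.
From deg A=0, deg B=0, deg C=3: d=3.
Solve for f: f(k) = k**3 - 4*k**2 - 4*k + 4 (degree 3 ≤ 3).
So s_k = (B(k−1)f/C)·t_k = ((k**3 - 4*k**2 - 4*k + 4)/(k**3 + 2*k**2 - 14*k - 10))·t_k = 2**k*(k**3 - 4*k**2 - 4*k + 4).
Δs = 2**k*(k**3 + 2*k**2 - 14*k - 10), as required.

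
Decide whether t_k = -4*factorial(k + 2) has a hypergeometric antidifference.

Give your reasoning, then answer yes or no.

No — key equation has no polynomial f.

r(k) = k + 3 after simplifying.
Factor: A=k + 3; B=1; C=1.
Need (k + 3)·f(k+1) − (1)·f(k) = 1.
d = -1 from the (1,0,0) case.
deg f ≤ -1 is impossible — no certificate.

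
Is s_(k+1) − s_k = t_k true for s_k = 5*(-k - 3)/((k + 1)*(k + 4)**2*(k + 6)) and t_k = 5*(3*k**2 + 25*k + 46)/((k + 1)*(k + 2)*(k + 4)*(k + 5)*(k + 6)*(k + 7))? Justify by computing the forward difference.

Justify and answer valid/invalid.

s_(k+1) = 5*(-k - 4)/((k + 2)*(k + 5)**2*(k + 7))
s_(k+1) − s_k = 5*(-(k + 1)*(k + 4)**3*(k + 6) + (k + 2)*(k + 3)*(k + 5)**2*(k + 7))/((k + 1)*(k + 2)*(k + 4)**2*(k + 5)**2*(k + 6)*(k + 7))
(s_(k+1) − s_k) − t_k = 5*(-4*k**3 - 51*k**2 - 205*k - 254)/(k**8 + 34*k**7 + 492*k**6 + 3942*k**5 + 19023*k**4 + 56184*k**3 + 98084*k**2 + 91040*k + 33600)

Invalid: residual 5*(-4*k**3 - 51*k**2 - 205*k - 254)/(k**8 + 34*k**7 + 492*k**6 + 3942*k**5 + 19023*k**4 + 56184*k**3 + 98084*k**2 + 91040*k + 33600) ≠ 0.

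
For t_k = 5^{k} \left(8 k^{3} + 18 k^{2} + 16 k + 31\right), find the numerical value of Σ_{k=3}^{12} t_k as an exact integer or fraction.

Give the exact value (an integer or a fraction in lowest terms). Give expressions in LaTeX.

Compute t_(k+1)/t_k: get 5*(8*k**3 + 42*k**2 + 76*k + 73)/(8*k**3 + 18*k**2 + 16*k + 31).
So A=5 and B=1, with C=k**3 + 9*k**2/4 + 2*k + 31/8.
Solve (5)·f(k+1) − (1)·f(k) = k**3 + 9*k**2/4 + 2*k + 31/8.
From deg A=0, deg B=0, deg C=3: d=3.
Solving with deg f ≤ 3: f(k) = (2*k**3 - 3*k**2 + 4*k + 4)/8.
Certificate R = B(k−1)f/C = (2*k**3 - 3*k**2 + 4*k + 4)/(8*k**3 + 18*k**2 + 16*k + 31) gives s_k = 5**k*(2*k**3 - 3*k**2 + 4*k + 4).
Check: Δs_k = 5**k*(8*k**3 + 18*k**2 + 16*k + 31). ✓
Σ_(k=3)^(12) t_k = s_(13) − s_(3) = 4813232421875 − (5375) = 4813232416500.

Σ = 4813232416500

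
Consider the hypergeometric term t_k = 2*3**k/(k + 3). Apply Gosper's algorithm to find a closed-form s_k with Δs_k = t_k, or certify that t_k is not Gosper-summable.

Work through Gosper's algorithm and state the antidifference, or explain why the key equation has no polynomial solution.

Ratio r(k) = 3*(k + 3)/(k + 4).
Take A(k)=3*k + 9, B(k)=k + 4, C(k)=1.
Solve (3*k + 9)·f(k+1) − (k + 3)·f(k) = 1.
From deg A=1, deg B=1, deg C=0: d=-1.
d = -1 < 0 ⇒ no nonzero polynomial f; not summable.

not Gosper-summable; s_k does not exist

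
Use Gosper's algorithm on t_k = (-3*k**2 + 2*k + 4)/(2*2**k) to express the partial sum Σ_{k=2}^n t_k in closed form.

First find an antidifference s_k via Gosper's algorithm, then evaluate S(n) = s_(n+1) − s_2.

Ratio r(k) = (3*k**2 + 4*k - 3)/(2*(3*k**2 - 2*k - 4)).
A = 1/2, B = 1, C = k**2 - 2*k/3 - 4/3.
Key eq: (1/2)·f(k+1) = (1)·f(k) + (k**2 - 2*k/3 - 4/3).
deg f ≤ 2 (via 0,0,2).
Coefficient equations give f(k) = -2*(3*k**2 + 4*k + 3)/3.
Then R = B(k−1)f/C = -2*(3*k**2 + 4*k + 3)/(3*k**2 - 2*k - 4), so s_k = R(k)·t_k = (3*k**2 + 4*k + 3)/2**k.
Δs = (-3*k**2 + 2*k + 4)/(2*2**k), as required.
Evaluate: s_(n+1) = 2**(-n - 1)*(3*n**2 + 10*n + 10); subtract s_(2) = 23/4 ⇒ S(n) = 2**(-n - 2)*(-23*2**n + 6*n**2 + 20*n + 20).

S(n) = 2**(-n - 2)*(-23*2**n + 6*n**2 + 20*n + 20)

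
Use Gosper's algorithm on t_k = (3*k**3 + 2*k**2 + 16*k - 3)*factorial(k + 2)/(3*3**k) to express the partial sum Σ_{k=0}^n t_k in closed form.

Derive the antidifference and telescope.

Ratio r(k) = (3*k**4 + 20*k**3 + 62*k**2 + 105*k + 54)/(3*(3*k**3 + 2*k**2 + 16*k - 3)).
So A=k/3 + 1 and B=1, with C=k**3 + 2*k**2/3 + 16*k/3 - 1.
f must satisfy (k/3 + 1)·f(k+1) − (1)·f(k) = k**3 + 2*k**2/3 + 16*k/3 - 1.
Degrees (1,0,3) ⇒ d ≤ 2.
Coefficient equations give f(k) = 3*k**2 - 4*k - 1.
R(k) = B(k−1)·f(k)/C(k) = 3*(3*k**2 - 4*k - 1)/(3*k**3 + 2*k**2 + 16*k - 3); s_k = R·t_k = (3*k**2 - 4*k - 1)*factorial(k + 2)/3**k.
s_(k+1) − s_k = (3*k**3 + 2*k**2 + 16*k - 3)*factorial(k + 2)/(3*3**k) = t_k.
s_(n+1) = 3**(-n - 1)*(3*n**2 + 2*n - 2)*factorial(n + 3) and s_(0) = -2, so S(n) = (6*3**n + 3*n**5*factorial(n) + 20*n**4*factorial(n) + 43*n**3*factorial(n) + 28*n**2*factorial(n) - 10*n*factorial(n) - 12*factorial(n))/(3*3**n).

S(n) = (6*3**n + 3*n**5*factorial(n) + 20*n**4*factorial(n) + 43*n**3*factorial(n) + 28*n**2*factorial(n) - 10*n*factorial(n) - 12*factorial(n))/(3*3**n)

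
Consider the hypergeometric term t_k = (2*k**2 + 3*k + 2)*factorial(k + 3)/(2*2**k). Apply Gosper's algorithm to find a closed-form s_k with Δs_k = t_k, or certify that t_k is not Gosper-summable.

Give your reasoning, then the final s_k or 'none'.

Compute t_(k+1)/t_k: get (k + 4)*(3*k + 2*(k + 1)**2 + 5)/(2*(2*k**2 + 3*k + 2)).
A = k/2 + 2, B = 1, C = k**2 + 3*k/2 + 1.
Need (k/2 + 2)·f(k+1) − (1)·f(k) = k**2 + 3*k/2 + 1.
Degrees (1,0,2) ⇒ d ≤ 1.
Solving with deg f ≤ 1: f(k) = 2*k - 3.
Certificate R = B(k−1)f/C = 2*(2*k - 3)/(2*k**2 + 3*k + 2) gives s_k = (2*k - 3)*factorial(k + 3)/2**k.
Verify: (2*k**2 + 3*k + 2)*factorial(k + 3)/(2*2**k) matches t_k.

s_k = (2*k - 3)*factorial(k + 3)/2**k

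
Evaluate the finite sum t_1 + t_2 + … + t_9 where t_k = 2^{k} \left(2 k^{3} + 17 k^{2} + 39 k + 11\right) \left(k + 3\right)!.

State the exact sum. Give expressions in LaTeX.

Σ = 809811600998352

Ratio r(k) = 2*(2*k**4 + 31*k**3 + 171*k**2 + 385*k + 276)/(2*k**3 + 17*k**2 + 39*k + 11).
Take A(k)=2*k + 8, B(k)=1, C(k)=k**3 + 17*k**2/2 + 39*k/2 + 11/2.
f must satisfy (2*k + 8)·f(k+1) − (1)·f(k) = k**3 + 17*k**2/2 + 39*k/2 + 11/2.
From deg A=1, deg B=0, deg C=3: d=2.
Coefficient equations give f(k) = (k**2 + 3*k - 3)/2.
So s_k = (B(k−1)f/C)·t_k = ((k**2 + 3*k - 3)/(2*k**3 + 17*k**2 + 39*k + 11))·t_k = 2**k*(k**2 + 3*k - 3)*factorial(k + 3).
s_(k+1) − s_k = 2**k*(2*k**3 + 17*k**2 + 39*k + 11)*factorial(k + 3) = t_k.
Σ_(k=1)^(9) t_k = s_(10) − s_(1) = 809811600998400 − (48) = 809811600998352.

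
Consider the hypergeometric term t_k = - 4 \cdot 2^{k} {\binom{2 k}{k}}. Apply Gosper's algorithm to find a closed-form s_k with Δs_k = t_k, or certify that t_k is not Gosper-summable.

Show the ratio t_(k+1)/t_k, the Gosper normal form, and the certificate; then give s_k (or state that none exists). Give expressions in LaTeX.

Ratio r(k) = 4*(2*k + 1)/(k + 1).
Normal form (A,B,C) = (8*k + 4, k + 1, 1).
Key eq: (8*k + 4)·f(k+1) = (k)·f(k) + (1).
From deg A=1, deg B=1, deg C=0: d=-1.
d = -1 < 0 ⇒ no nonzero polynomial f; not summable.

not Gosper-summable; s_k does not exist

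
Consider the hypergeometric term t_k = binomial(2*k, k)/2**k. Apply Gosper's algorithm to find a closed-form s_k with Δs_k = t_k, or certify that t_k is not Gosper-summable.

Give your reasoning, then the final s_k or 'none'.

not Gosper-summable; s_k does not exist

Step 1: r(k) = (2*k + 1)/(k + 1).
So A=2*k + 1 and B=k + 1, with C=1.
Key eq: (2*k + 1)·f(k+1) = (k)·f(k) + (1).
d = -1 from the (1,1,0) case.
deg f ≤ -1 is impossible — no certificate.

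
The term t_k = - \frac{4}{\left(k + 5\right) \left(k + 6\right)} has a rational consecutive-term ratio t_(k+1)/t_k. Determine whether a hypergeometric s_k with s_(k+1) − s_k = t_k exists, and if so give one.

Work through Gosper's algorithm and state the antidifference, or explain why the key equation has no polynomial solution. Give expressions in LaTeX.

Compute t_(k+1)/t_k: get (k + 5)/(k + 7).
Factor: A=k + 5; B=k + 7; C=1.
Need (k + 5)·f(k+1) − (k + 6)·f(k) = 1.
deg f ≤ 1 (via 1,1,0).
A polynomial solution: f(k) = k/5.
So s_k = (B(k−1)f/C)·t_k = (k*(k + 6)/5)·t_k = -4*k/(5*k + 25).
Check: Δs_k = -4/(k**2 + 11*k + 30). ✓

s_k = - \frac{4 k}{5 k + 25}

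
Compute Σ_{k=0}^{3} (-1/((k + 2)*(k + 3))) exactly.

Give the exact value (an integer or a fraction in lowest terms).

Σ = -1/3

Ratio r(k) = (k + 2)/(k + 4).
So A=k + 2 and B=k + 4, with C=1.
Set up (k + 2)·f(k+1) − (k + 3)·f(k) − (1) = 0.
From deg A=1, deg B=1, deg C=0: d=1.
A polynomial solution: f(k) = k/2.
So s_k = (B(k−1)f/C)·t_k = (k*(k + 3)/2)·t_k = -k/(2*k + 4).
Δs = -1/(k**2 + 5*k + 6), as required.
Evaluate s at k=4 and k=0: -1/3 and 0; difference -1/3.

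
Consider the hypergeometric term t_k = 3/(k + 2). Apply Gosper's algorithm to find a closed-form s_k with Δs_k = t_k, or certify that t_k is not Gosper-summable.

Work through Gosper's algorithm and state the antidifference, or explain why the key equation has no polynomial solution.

not Gosper-summable; s_k does not exist

Step 1: r(k) = (k + 2)/(k + 3).
Gosper form: A/B · C(k+1)/C(k) with A=k + 2, B=k + 3, C=1.
Solve (k + 2)·f(k+1) − (k + 2)·f(k) = 1.
Bound: deg f ≤ 0.
Put f(k) = c0: A·f(k+1) − B(k−1)·f(k) − C = -1; need -1 = 0 — inconsistent ⇒ no f, not summable.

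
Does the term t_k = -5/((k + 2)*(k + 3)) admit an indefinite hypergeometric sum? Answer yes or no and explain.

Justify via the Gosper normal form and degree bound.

Yes. s_k = -5*k/(2*k + 4).

Compute t_(k+1)/t_k: get (k + 2)/(k + 4).
Gosper form: A/B · C(k+1)/C(k) with A=k + 2, B=k + 4, C=1.
Need (k + 2)·f(k+1) − (k + 3)·f(k) = 1.
Degrees (1,1,0) ⇒ d ≤ 1.
Match coefficients ⇒ f(k) = k/2.
So s_k = (B(k−1)f/C)·t_k = (k*(k + 3)/2)·t_k = -5*k/(2*k + 4).
Δs = -5/(k**2 + 5*k + 6), as required.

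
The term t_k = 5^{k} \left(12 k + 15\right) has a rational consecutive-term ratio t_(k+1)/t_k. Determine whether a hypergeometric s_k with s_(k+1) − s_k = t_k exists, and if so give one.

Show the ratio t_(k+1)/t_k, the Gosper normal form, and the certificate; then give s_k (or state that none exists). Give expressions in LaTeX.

r(k) = 5*(4*k + 9)/(4*k + 5) after simplifying.
Take A(k)=5, B(k)=1, C(k)=k + 5/4.
f must satisfy (5)·f(k+1) − (1)·f(k) = k + 5/4.
Degrees (0,0,1) ⇒ d ≤ 1.
Match coefficients ⇒ f(k) = k/4.
Then R = B(k−1)f/C = k/(4*k + 5), so s_k = R(k)·t_k = 3*5**k*k.
Check: Δs_k = 5**k*(12*k + 15). ✓

s_k = 3 \cdot 5^{k} k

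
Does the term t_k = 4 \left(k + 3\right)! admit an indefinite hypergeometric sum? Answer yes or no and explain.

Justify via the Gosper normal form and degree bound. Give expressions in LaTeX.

Step 1: r(k) = k + 4.
So A=k + 4 and B=1, with C=1.
f must satisfy (k + 4)·f(k+1) − (1)·f(k) = 1.
From deg A=1, deg B=0, deg C=0: d=-1.
Negative degree bound (-1): no f exists, t_k not Gosper-summable.

No. Not Gosper-summable.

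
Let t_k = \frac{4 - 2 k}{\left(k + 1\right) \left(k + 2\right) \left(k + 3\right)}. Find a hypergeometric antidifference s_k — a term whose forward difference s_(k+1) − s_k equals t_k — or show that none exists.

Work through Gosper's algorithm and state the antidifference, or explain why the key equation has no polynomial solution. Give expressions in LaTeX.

s_k = \frac{k \left(k + 7\right)}{2 \left(k + 1\right) \left(k + 2\right)}

The ratio is (k - 1)*(k + 1)/((k - 2)*(k + 4)).
Gosper form: A/B · C(k+1)/C(k) with A=k + 1, B=k + 4, C=k - 2.
Solve (k + 1)·f(k+1) − (k + 3)·f(k) = k - 2.
Degrees (1,1,1) ⇒ d ≤ 2.
Coefficient equations give f(k) = -k*(k + 7)/4.
Get s_k = R·t_k = k*(k + 7)/(2*(k + 1)*(k + 2)) with R(k) = B(k−1)f(k)/C(k) = -k*(k + 3)*(k + 7)/(4*(k - 2)).
Verify: 2*(2 - k)/(k**3 + 6*k**2 + 11*k + 6) matches t_k.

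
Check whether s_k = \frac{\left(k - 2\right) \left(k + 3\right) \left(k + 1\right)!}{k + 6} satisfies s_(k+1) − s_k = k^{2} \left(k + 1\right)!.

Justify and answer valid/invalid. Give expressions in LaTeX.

s_(k+1) = (k - 1)*(k + 4)*factorial(k + 2)/(k + 7)
s_(k+1) − s_k = (k**4 + 10*k**3 + 24*k**2 + 3*k - 6)*factorial(k + 1)/((k + 6)*(k + 7))
(s_(k+1) − s_k) − t_k = -3*(k**3 + 6*k**2 - k + 2)*factorial(k + 1)/((k + 6)*(k + 7))

Invalid: residual - \frac{3 \left(k^{3} + 6 k^{2} - k + 2\right) \left(k + 1\right)!}{\left(k + 6\right) \left(k + 7\right)} ≠ 0.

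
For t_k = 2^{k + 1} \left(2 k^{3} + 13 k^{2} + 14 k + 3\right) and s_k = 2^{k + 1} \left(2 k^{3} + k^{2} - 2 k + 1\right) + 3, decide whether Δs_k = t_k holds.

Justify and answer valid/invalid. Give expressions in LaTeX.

s_(k+1) = 2**(k + 2)*(-2*k + 2*(k + 1)**3 + (k + 1)**2 - 1) + 3
s_(k+1) − s_k = 2**(k + 1)*(2*k**3 + 13*k**2 + 14*k + 3)
(s_(k+1) − s_k) − t_k = 0

Valid: the claim telescopes to t_k.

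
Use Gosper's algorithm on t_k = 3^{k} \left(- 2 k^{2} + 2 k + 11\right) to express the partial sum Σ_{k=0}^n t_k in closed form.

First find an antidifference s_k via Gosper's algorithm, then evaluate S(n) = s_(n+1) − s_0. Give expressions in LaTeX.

S(n) = - 3 \cdot 3^{n} n^{2} + 6 \cdot 3^{n} n + 12 \cdot 3^{n} - 1

Compute t_(k+1)/t_k: get 3*(2*k**2 + 2*k - 11)/(2*k**2 - 2*k - 11).
Factor: A=3; B=1; C=k**2 - k - 11/2.
f must satisfy (3)·f(k+1) − (1)·f(k) = k**2 - k - 11/2.
Bound: deg f ≤ 2.
Solve for f: f(k) = (k**2 - 4*k - 1)/2 (degree 2 ≤ 2).
Certificate R = B(k−1)f/C = (k**2 - 4*k - 1)/(2*k**2 - 2*k - 11) gives s_k = 3**k*(-k**2 + 4*k + 1).
Δs = 3**k*(-2*k**2 + 2*k + 11), as required.
Telescope: S(n) = s_(n+1) − s_(0) = 3**(n + 1)*(-n**2 + 2*n + 4) − (1) = -3*3**n*n**2 + 6*3**n*n + 12*3**n - 1.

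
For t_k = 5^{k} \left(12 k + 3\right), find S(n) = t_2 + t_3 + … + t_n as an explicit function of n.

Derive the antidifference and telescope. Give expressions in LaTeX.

S(n) = 15 \cdot 5^{n} n - 75

The ratio is 5*(4*k + 5)/(4*k + 1).
Take A(k)=5, B(k)=1, C(k)=k + 1/4.
Key eq: (5)·f(k+1) = (1)·f(k) + (k + 1/4).
From deg A=0, deg B=0, deg C=1: d=1.
A polynomial solution: f(k) = (k - 1)/4.
Certificate R = B(k−1)f/C = (k - 1)/(4*k + 1) gives s_k = 3*5**k*(k - 1).
Verify: 5**k*(12*k + 3) matches t_k.
Evaluate: s_(n+1) = 15*5**n*n; subtract s_(2) = 75 ⇒ S(n) = 15*5**n*n - 75.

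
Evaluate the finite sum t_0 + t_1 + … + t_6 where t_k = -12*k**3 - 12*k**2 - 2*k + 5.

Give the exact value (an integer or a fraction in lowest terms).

t_(k+1)/t_k = (12*k**3 + 48*k**2 + 62*k + 21)/(12*k**3 + 12*k**2 + 2*k - 5).
Gosper form: A/B · C(k+1)/C(k) with A=1, B=1, C=k**3 + k**2 + k/6 - 5/12.
f must satisfy (1)·f(k+1) − (1)·f(k) = k**3 + k**2 + k/6 - 5/12.
Degrees (0,0,3) ⇒ d ≤ 4.
Solving with deg f ≤ 4: f(k) = k*(3*k**3 - 2*k**2 - 2*k - 4)/12.
Get s_k = R·t_k = k*(-3*k**3 + 2*k**2 + 2*k + 4) with R(k) = B(k−1)f(k)/C(k) = k*(3*k**3 - 2*k**2 - 2*k - 4)/(12*k**3 + 12*k**2 + 2*k - 5).
s_(k+1) − s_k = -12*k**3 - 12*k**2 - 2*k + 5 = t_k.
Sum = s_(7) − s_(0); s_(7) = -6391, s_(0) = 0 ⇒ -6391.

Σ = -6391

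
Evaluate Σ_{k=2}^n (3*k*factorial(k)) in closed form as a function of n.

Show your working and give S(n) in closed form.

S(n) = 3*factorial(n + 1) - 6

Step 1: r(k) = (k + 1)**2/k.
Gosper form: A/B · C(k+1)/C(k) with A=k + 1, B=1, C=k.
f must satisfy (k + 1)·f(k+1) − (1)·f(k) = k.
Bound: deg f ≤ 0.
Match coefficients ⇒ f(k) = 1.
Get s_k = R·t_k = 3*factorial(k) with R(k) = B(k−1)f(k)/C(k) = 1/k.
Verify: 3*k*factorial(k) matches t_k.
s_(n+1) = 3*factorial(n + 1) and s_(2) = 6, so S(n) = 3*factorial(n + 1) - 6.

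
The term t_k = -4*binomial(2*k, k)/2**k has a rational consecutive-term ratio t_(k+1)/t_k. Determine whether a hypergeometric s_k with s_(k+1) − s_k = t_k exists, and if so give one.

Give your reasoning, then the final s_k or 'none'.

The ratio is (2*k + 1)/(k + 1).
Gosper form: A/B · C(k+1)/C(k) with A=2*k + 1, B=k + 1, C=1.
Key eq: (2*k + 1)·f(k+1) = (k)·f(k) + (1).
deg f ≤ -1 (via 1,1,0).
deg f ≤ -1 is impossible — no certificate.

none — t_k is not Gosper-summable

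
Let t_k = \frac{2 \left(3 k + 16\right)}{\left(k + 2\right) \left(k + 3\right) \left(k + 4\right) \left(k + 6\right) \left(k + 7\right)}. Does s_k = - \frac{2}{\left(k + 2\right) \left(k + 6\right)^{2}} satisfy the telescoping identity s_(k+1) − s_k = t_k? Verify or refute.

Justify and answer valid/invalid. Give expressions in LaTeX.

s_(k+1) = -2/((k + 3)*(k + 7)**2)
s_(k+1) − s_k = -2/((k + 3)*(k + 7)**2) + 2/((k + 2)*(k + 6)**2)
(s_(k+1) − s_k) − t_k = 6*(-4*k**2 - 45*k - 124)/(k**7 + 35*k**6 + 513*k**5 + 4069*k**4 + 18794*k**3 + 50340*k**2 + 72072*k + 42336)

Invalid: residual \frac{6 \left(- 4 k^{2} - 45 k - 124\right)}{k^{7} + 35 k^{6} + 513 k^{5} + 4069 k^{4} + 18794 k^{3} + 50340 k^{2} + 72072 k + 42336} ≠ 0.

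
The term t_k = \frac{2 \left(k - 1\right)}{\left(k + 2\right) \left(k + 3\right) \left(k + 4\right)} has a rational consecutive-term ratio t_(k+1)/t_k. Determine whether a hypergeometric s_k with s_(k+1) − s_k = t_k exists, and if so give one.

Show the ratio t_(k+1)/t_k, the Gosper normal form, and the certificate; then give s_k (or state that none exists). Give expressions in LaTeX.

s_k = \frac{k \left(k - 7\right)}{6 \left(k + 2\right) \left(k + 3\right)}

Compute t_(k+1)/t_k: get k*(k + 2)/((k - 1)*(k + 5)).
So A=k + 2 and B=k + 5, with C=k - 1.
Key eq: (k + 2)·f(k+1) = (k + 4)·f(k) + (k - 1).
d = 2 from the (1,1,1) case.
A polynomial solution: f(k) = k*(k - 7)/12.
Certificate R = B(k−1)f/C = k*(k - 7)*(k + 4)/(12*(k - 1)) gives s_k = k*(k - 7)/(6*(k + 2)*(k + 3)).
s_(k+1) − s_k = 2*(k - 1)/(k**3 + 9*k**2 + 26*k + 24) = t_k.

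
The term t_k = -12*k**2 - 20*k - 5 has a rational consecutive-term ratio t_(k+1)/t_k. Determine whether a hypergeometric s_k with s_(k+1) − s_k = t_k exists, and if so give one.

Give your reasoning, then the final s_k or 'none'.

t_(k+1)/t_k = (12*k**2 + 44*k + 37)/(12*k**2 + 20*k + 5).
So A=1 and B=1, with C=k**2 + 5*k/3 + 5/12.
Key eq: (1)·f(k+1) = (1)·f(k) + (k**2 + 5*k/3 + 5/12).
Degrees (0,0,2) ⇒ d ≤ 3.
Coefficient equations give f(k) = k*(2*k - 1)*(2*k + 3)/12.
So s_k = (B(k−1)f/C)·t_k = (k*(2*k - 1)*(2*k + 3)/(12*k**2 + 20*k + 5))·t_k = k*(-4*k**2 - 4*k + 3).
Verify: -12*k**2 - 20*k - 5 matches t_k.

s_k = k*(-4*k**2 - 4*k + 3)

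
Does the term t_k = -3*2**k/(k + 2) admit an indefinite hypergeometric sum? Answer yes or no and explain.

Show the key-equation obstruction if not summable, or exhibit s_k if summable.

No — key equation has no polynomial f.

r(k) = 2*(k + 2)/(k + 3) after simplifying.
Factor: A=2*k + 4; B=k + 3; C=1.
Need (2*k + 4)·f(k+1) − (k + 2)·f(k) = 1.
deg f ≤ -1 (via 1,1,0).
Bound -1 < 0, so the key equation has no polynomial solution.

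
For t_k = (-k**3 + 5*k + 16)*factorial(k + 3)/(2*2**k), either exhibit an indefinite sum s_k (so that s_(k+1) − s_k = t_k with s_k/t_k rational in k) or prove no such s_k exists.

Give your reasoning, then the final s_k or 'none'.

Ratio r(k) = (k + 4)*(5*k - (k + 1)**3 + 21)/(2*(-k**3 + 5*k + 16)).
So A=k/2 + 2 and B=1, with C=k**3 - 5*k - 16.
Need (k/2 + 2)·f(k+1) − (1)·f(k) = k**3 - 5*k - 16.
Bound: deg f ≤ 2.
Match coefficients ⇒ f(k) = 2*(k**2 - 4*k - 2).
So s_k = (B(k−1)f/C)·t_k = (2*(k**2 - 4*k - 2)/(k**3 - 5*k - 16))·t_k = (-k**2 + 4*k + 2)*factorial(k + 3)/2**k.
Check: Δs_k = (-k**3 + 5*k + 16)*factorial(k + 3)/(2*2**k). ✓

s_k = (-k**2 + 4*k + 2)*factorial(k + 3)/2**k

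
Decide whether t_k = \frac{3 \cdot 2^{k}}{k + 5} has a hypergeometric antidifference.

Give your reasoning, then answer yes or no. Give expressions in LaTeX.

No — negative degree bound, so no certificate f.

The ratio is 2*(k + 5)/(k + 6).
A = 2*k + 10, B = k + 6, C = 1.
Set up (2*k + 10)·f(k+1) − (k + 5)·f(k) − (1) = 0.
d = -1 from the (1,1,0) case.
Negative degree bound (-1): no f exists, t_k not Gosper-summable.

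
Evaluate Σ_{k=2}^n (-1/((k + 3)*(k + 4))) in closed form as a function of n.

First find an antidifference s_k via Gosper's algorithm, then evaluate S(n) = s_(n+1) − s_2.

S(n) = (1 - n)/(5*(n + 4))

Compute t_(k+1)/t_k: get (k + 3)/(k + 5).
Gosper form: A/B · C(k+1)/C(k) with A=k + 3, B=k + 5, C=1.
Solve (k + 3)·f(k+1) − (k + 4)·f(k) = 1.
Bound: deg f ≤ 1.
Match coefficients ⇒ f(k) = k/3.
Then R = B(k−1)f/C = k*(k + 4)/3, so s_k = R(k)·t_k = -k/(3*k + 9).
Check: Δs_k = -1/(k**2 + 7*k + 12). ✓
Evaluate: s_(n+1) = (-n - 1)/(3*(n + 4)); subtract s_(2) = -2/15 ⇒ S(n) = (1 - n)/(5*(n + 4)).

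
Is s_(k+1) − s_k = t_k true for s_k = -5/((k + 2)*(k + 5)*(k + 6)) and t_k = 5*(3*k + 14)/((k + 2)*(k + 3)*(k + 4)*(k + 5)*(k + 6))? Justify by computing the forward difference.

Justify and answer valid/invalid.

s_(k+1) = -5/((k + 3)*(k + 6)*(k + 7))
s_(k+1) − s_k = 5*(3*k + 11)/(k**5 + 23*k**4 + 203*k**3 + 853*k**2 + 1692*k + 1260)
(s_(k+1) − s_k) − t_k = 30*(-2*k - 9)/(k**6 + 27*k**5 + 295*k**4 + 1665*k**3 + 5104*k**2 + 8028*k + 5040)

Invalid: residual 30*(-2*k - 9)/(k**6 + 27*k**5 + 295*k**4 + 1665*k**3 + 5104*k**2 + 8028*k + 5040) ≠ 0.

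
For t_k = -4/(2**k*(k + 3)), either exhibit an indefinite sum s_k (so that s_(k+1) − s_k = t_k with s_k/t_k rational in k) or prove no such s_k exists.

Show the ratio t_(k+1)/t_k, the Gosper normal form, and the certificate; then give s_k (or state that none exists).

Ratio r(k) = (k + 3)/(2*(k + 4)).
Normal form (A,B,C) = (k/2 + 3/2, k + 4, 1).
f must satisfy (k/2 + 3/2)·f(k+1) − (k + 3)·f(k) = 1.
d = -1 from the (1,1,0) case.
Negative degree bound (-1): no f exists, t_k not Gosper-summable.

none — t_k is not Gosper-summable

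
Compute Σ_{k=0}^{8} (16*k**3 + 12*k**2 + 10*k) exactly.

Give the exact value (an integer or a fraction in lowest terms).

r(k) = (8*k**3 + 30*k**2 + 41*k + 19)/(k*(8*k**2 + 6*k + 5)) after simplifying.
Factor: A=1; B=1; C=k**3 + 3*k**2/4 + 5*k/8.
Need (1)·f(k+1) − (1)·f(k) = k**3 + 3*k**2/4 + 5*k/8.
Degrees (0,0,3) ⇒ d ≤ 4.
Solve for f: f(k) = k*(k - 1)*(4*k**2 + 3)/16 (degree 4 ≤ 4).
So s_k = (B(k−1)f/C)·t_k = ((k - 1)*(4*k**2 + 3)/(2*(8*k**2 + 6*k + 5)))·t_k = k*(4*k**3 - 4*k**2 + 3*k - 3).
Δs = 2*k*(8*k**2 + 6*k + 5), as required.
Evaluate s at k=9 and k=0: 23544 and 0; difference 23544.

Σ = 23544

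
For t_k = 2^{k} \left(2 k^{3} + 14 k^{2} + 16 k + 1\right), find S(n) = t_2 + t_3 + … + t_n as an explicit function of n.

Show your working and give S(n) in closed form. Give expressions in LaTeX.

Step 1: r(k) = 2*(2*k**3 + 20*k**2 + 50*k + 33)/(2*k**3 + 14*k**2 + 16*k + 1).
Take A(k)=2, B(k)=1, C(k)=k**3 + 7*k**2 + 8*k + 1/2.
f must satisfy (2)·f(k+1) − (1)·f(k) = k**3 + 7*k**2 + 8*k + 1/2.
From deg A=0, deg B=0, deg C=3: d=3.
A polynomial solution: f(k) = (2*k**3 + 2*k**2 - 4*k + 1)/2.
Get s_k = R·t_k = 2**k*(2*k**3 + 2*k**2 - 4*k + 1) with R(k) = B(k−1)f(k)/C(k) = (2*k**3 + 2*k**2 - 4*k + 1)/(2*k**3 + 14*k**2 + 16*k + 1).
Δs = 2**k*(2*k**3 + 14*k**2 + 16*k + 1), as required.
s_(n+1) = 2**(n + 1)*(2*n**3 + 8*n**2 + 6*n + 1) and s_(2) = 68, so S(n) = 4*2**n*n**3 + 16*2**n*n**2 + 12*2**n*n + 2*2**n - 68.

S(n) = 4 \cdot 2^{n} n^{3} + 16 \cdot 2^{n} n^{2} + 12 \cdot 2^{n} n + 2 \cdot 2^{n} - 68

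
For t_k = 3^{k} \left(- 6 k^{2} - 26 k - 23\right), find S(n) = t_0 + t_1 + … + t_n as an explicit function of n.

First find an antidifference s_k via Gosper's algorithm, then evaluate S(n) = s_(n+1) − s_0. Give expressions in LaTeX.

S(n) = - 9 \cdot 3^{n} n^{2} - 30 \cdot 3^{n} n - 24 \cdot 3^{n} + 1

The ratio is 3*(6*k**2 + 38*k + 55)/(6*k**2 + 26*k + 23).
So A=3 and B=1, with C=k**2 + 13*k/3 + 23/6.
f must satisfy (3)·f(k+1) − (1)·f(k) = k**2 + 13*k/3 + 23/6.
d = 2 from the (0,0,2) case.
Coefficient equations give f(k) = (k + 1)*(3*k + 1)/6.
Certificate R = B(k−1)f/C = (k + 1)*(3*k + 1)/(6*k**2 + 26*k + 23) gives s_k = 3**k*(-3*k**2 - 4*k - 1).
Δs = 3**k*(-6*k**2 - 26*k - 23), as required.
s_(n+1) = 3**(n + 1)*(-3*n**2 - 10*n - 8) and s_(0) = -1, so S(n) = -9*3**n*n**2 - 30*3**n*n - 24*3**n + 1.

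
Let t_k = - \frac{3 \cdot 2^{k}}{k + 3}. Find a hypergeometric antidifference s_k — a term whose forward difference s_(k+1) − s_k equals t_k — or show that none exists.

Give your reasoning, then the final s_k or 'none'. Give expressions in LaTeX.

The ratio is 2*(k + 3)/(k + 4).
Normal form (A,B,C) = (2*k + 6, k + 4, 1).
Solve (2*k + 6)·f(k+1) − (k + 3)·f(k) = 1.
Degrees (1,1,0) ⇒ d ≤ -1.
d = -1 < 0 ⇒ no nonzero polynomial f; not summable.

none — t_k is not Gosper-summable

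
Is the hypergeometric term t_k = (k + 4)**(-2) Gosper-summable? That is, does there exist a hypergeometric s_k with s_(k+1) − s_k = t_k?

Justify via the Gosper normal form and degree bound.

No — key equation has no polynomial f.

r(k) = (k + 4)**2/(k + 5)**2 after simplifying.
Gosper form: A/B · C(k+1)/C(k) with A=k**2 + 8*k + 16, B=k**2 + 10*k + 25, C=1.
Set up (k**2 + 8*k + 16)·f(k+1) − (k**2 + 8*k + 16)·f(k) − (1) = 0.
d = 0 from the (2,2,0) case.
Write f(k) = c0. Then LHS − RHS = -1, requiring -1 = 0: contradictory. No certificate.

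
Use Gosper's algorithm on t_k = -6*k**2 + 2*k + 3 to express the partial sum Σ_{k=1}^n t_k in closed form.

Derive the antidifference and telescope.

S(n) = n*(-2*n**2 - 2*n + 3)

Step 1: r(k) = (6*k**2 + 10*k + 1)/(6*k**2 - 2*k - 3).
Gosper form: A/B · C(k+1)/C(k) with A=1, B=1, C=k**2 - k/3 - 1/2.
Need (1)·f(k+1) − (1)·f(k) = k**2 - k/3 - 1/2.
Degrees (0,0,2) ⇒ d ≤ 3.
Match coefficients ⇒ f(k) = k*(2*k**2 - 4*k - 1)/6.
Then R = B(k−1)f/C = k*(2*k**2 - 4*k - 1)/(6*k**2 - 2*k - 3), so s_k = R(k)·t_k = k*(-2*k**2 + 4*k + 1).
Check: Δs_k = -6*k**2 + 2*k + 3. ✓
Σ_(k=1)^n t_k = s_(n+1) − s_(1) = (-2*n**3 - 2*n**2 + 3*n + 3) − (3), i.e. n*(-2*n**2 - 2*n + 3).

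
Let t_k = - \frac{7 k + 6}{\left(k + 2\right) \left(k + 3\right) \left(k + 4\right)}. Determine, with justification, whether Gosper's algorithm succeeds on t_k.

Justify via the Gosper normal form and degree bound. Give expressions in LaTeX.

Yes. s_k = \frac{k \left(- 5 k - 4\right)}{3 \left(k + 2\right) \left(k + 3\right)}.

Compute t_(k+1)/t_k: get (k + 2)*(7*k + 13)/((k + 5)*(7*k + 6)).
Gosper form: A/B · C(k+1)/C(k) with A=k + 2, B=k + 5, C=k + 6/7.
Set up (k + 2)·f(k+1) − (k + 4)·f(k) − (k + 6/7) = 0.
Bound: deg f ≤ 2.
Match coefficients ⇒ f(k) = k*(5*k + 4)/21.
Get s_k = R·t_k = k*(-5*k - 4)/(3*(k + 2)*(k + 3)) with R(k) = B(k−1)f(k)/C(k) = k*(k + 4)*(5*k + 4)/(3*(7*k + 6)).
Δs = (-7*k - 6)/(k**3 + 9*k**2 + 26*k + 24), as required.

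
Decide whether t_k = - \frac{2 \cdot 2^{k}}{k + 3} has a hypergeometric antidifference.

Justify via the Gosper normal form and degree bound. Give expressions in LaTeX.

The ratio is 2*(k + 3)/(k + 4).
A = 2*k + 6, B = k + 4, C = 1.
Set up (2*k + 6)·f(k+1) − (k + 3)·f(k) − (1) = 0.
d = -1 from the (1,1,0) case.
d = -1 < 0 ⇒ no nonzero polynomial f; not summable.

No — key equation has no polynomial f.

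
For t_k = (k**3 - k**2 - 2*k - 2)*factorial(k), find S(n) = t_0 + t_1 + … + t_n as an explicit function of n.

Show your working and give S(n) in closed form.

S(n) = n**3*factorial(n) - 5*n*factorial(n) - 4*factorial(n) + 2

Step 1: r(k) = (k**4 + 3*k**3 + k**2 - 5*k - 4)/(k**3 - k**2 - 2*k - 2).
Factor: A=k + 1; B=1; C=k**3 - k**2 - 2*k - 2.
Need (k + 1)·f(k+1) − (1)·f(k) = k**3 - k**2 - 2*k - 2.
d = 2 from the (1,0,3) case.
Match coefficients ⇒ f(k) = k**2 - 3*k - 2.
So s_k = (B(k−1)f/C)·t_k = ((k**2 - 3*k - 2)/(k**3 - k**2 - 2*k - 2))·t_k = (k**2 - 3*k - 2)*factorial(k).
Verify: (k**3 - k**2 - 2*k - 2)*factorial(k) matches t_k.
s_(n+1) = (n**2 - n - 4)*factorial(n + 1) and s_(0) = -2, so S(n) = n**3*factorial(n) - 5*n*factorial(n) - 4*factorial(n) + 2.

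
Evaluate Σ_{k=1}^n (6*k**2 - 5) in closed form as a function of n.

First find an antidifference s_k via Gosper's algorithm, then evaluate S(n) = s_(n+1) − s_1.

S(n) = n*(2*n**2 + 3*n - 4)

Compute t_(k+1)/t_k: get (6*(k + 1)**2 - 5)/(6*k**2 - 5).
A = 1, B = 1, C = k**2 - 5/6.
f must satisfy (1)·f(k+1) − (1)·f(k) = k**2 - 5/6.
Degrees (0,0,2) ⇒ d ≤ 3.
A polynomial solution: f(k) = k*(2*k**2 - 3*k - 4)/6.
Get s_k = R·t_k = k*(2*k**2 - 3*k - 4) with R(k) = B(k−1)f(k)/C(k) = k*(2*k**2 - 3*k - 4)/(6*k**2 - 5).
s_(k+1) − s_k = 6*k**2 - 5 = t_k.
Σ_(k=1)^n t_k = s_(n+1) − s_(1) = (2*n**3 + 3*n**2 - 4*n - 5) − (-5), i.e. n*(2*n**2 + 3*n - 4).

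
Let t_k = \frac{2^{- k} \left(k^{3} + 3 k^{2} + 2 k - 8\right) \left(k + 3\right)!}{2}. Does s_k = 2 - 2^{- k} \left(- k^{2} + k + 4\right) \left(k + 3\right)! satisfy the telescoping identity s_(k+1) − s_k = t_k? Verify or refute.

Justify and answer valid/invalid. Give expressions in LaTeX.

Valid — Δs_k = t_k.

s_(k+1) = -2**(-k - 1)*(k - (k + 1)**2 + 5)*factorial(k + 4) + 2
s_(k+1) − s_k = (k**3 + 3*k**2 + 2*k - 8)*factorial(k + 3)/(2*2**k)
(s_(k+1) − s_k) − t_k = 0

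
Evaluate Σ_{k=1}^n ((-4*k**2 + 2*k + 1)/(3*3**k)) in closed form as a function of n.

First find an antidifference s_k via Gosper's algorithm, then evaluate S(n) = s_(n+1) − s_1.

The ratio is (4*k**2 + 6*k + 1)/(3*(4*k**2 - 2*k - 1)).
So A=1/3 and B=1, with C=k**2 - k/2 - 1/4.
Set up (1/3)·f(k+1) − (1)·f(k) − (k**2 - k/2 - 1/4) = 0.
Degrees (0,0,2) ⇒ d ≤ 2.
A polynomial solution: f(k) = -3*(2*k**2 + k + 1)/4.
R(k) = B(k−1)·f(k)/C(k) = -3*(2*k**2 + k + 1)/(4*k**2 - 2*k - 1); s_k = R·t_k = (2*k**2 + k + 1)/3**k.
Check: Δs_k = (-4*k**2 + 2*k + 1)/(3*3**k). ✓
s_(n+1) = 3**(-n - 1)*(2*n**2 + 5*n + 4) and s_(1) = 4/3, so S(n) = 3**(-n - 1)*(-4*3**n + 2*n**2 + 5*n + 4).

S(n) = 3**(-n - 1)*(-4*3**n + 2*n**2 + 5*n + 4)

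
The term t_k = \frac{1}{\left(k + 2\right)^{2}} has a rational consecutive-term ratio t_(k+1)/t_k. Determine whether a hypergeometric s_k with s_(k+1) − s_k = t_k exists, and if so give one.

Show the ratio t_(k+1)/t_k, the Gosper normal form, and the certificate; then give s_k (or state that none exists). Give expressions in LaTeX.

not Gosper-summable; s_k does not exist

The ratio is (k + 2)**2/(k + 3)**2.
Take A(k)=k**2 + 4*k + 4, B(k)=k**2 + 6*k + 9, C(k)=1.
Solve (k**2 + 4*k + 4)·f(k+1) − (k**2 + 4*k + 4)·f(k) = 1.
From deg A=2, deg B=2, deg C=0: d=0.
Put f(k) = c0: A·f(k+1) − B(k−1)·f(k) − C = -1; need -1 = 0 — inconsistent ⇒ no f, not summable.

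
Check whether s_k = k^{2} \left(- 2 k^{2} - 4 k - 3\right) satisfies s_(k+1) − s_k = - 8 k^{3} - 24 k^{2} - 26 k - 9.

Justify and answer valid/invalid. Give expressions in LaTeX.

valid (s_(k+1) − s_k reduces to t_k)

s_(k+1) = (k + 1)**2*(-4*k - 2*(k + 1)**2 - 7)
s_(k+1) − s_k = -8*k**3 - 24*k**2 - 26*k - 9
(s_(k+1) − s_k) − t_k = 0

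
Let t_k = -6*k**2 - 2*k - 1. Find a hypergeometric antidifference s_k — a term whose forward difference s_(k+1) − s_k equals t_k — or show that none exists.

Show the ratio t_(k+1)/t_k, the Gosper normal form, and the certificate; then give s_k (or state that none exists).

s_k = k*(-2*k**2 + 2*k - 1)

Step 1: r(k) = (6*k**2 + 14*k + 9)/(6*k**2 + 2*k + 1).
Gosper form: A/B · C(k+1)/C(k) with A=1, B=1, C=k**2 + k/3 + 1/6.
Key eq: (1)·f(k+1) = (1)·f(k) + (k**2 + k/3 + 1/6).
Bound: deg f ≤ 3.
A polynomial solution: f(k) = k*(2*k**2 - 2*k + 1)/6.
Certificate R = B(k−1)f/C = k*(2*k**2 - 2*k + 1)/(6*k**2 + 2*k + 1) gives s_k = k*(-2*k**2 + 2*k - 1).
s_(k+1) − s_k = -6*k**2 - 2*k - 1 = t_k.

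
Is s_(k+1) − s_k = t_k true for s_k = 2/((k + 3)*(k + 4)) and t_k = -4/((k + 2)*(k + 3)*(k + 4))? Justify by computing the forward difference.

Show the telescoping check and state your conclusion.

s_(k+1) = 2/((k + 4)*(k + 5))
s_(k+1) − s_k = -4/(k**3 + 12*k**2 + 47*k + 60)
(s_(k+1) − s_k) − t_k = 12/(k**4 + 14*k**3 + 71*k**2 + 154*k + 120)

Invalid: residual 12/(k**4 + 14*k**3 + 71*k**2 + 154*k + 120) ≠ 0.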